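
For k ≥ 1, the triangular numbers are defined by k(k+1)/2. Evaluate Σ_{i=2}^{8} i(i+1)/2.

Σ i(i+1)/2 = (Σi² + Σi) / 2 over i = 2..8.
Σi = 36 − 1 = 35 and Σi² = 204 − 1 = 203.
(1·203 + 1·35) / 2 = 238/2 = 119.

119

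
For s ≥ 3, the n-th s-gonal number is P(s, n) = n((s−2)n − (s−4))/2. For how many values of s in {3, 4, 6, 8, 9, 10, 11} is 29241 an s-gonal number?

s = 3: P(3, 241) = 29161 and P(3, 242) = 29403; 29241 is not s-gonal.
s = 4: P(4, 171) = 29241. ✓
s = 6: P(6, 121) = 29161 and P(6, 122) = 29646; 29241 is not s-gonal.
s = 8: P(8, 99) = 29205 and P(8, 100) = 29800; 29241 is not s-gonal.
s = 9: P(9, 91) = 28756 and P(9, 92) = 29394; 29241 is not s-gonal.
s = 10: P(10, 85) = 28645 and P(10, 86) = 29326; 29241 is not s-gonal.
s = 11: P(11, 81) = 29241. ✓
Hits: s ∈ {4, 11} → 2.

2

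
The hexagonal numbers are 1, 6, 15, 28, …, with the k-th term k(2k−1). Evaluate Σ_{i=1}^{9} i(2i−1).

525

Σ i(2i−1) = 2Σi² − Σi over i = 1..9.
Σi = 45 and Σi² = 285.
2·285 − 1·45 = 525.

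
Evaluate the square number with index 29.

841

The 29th square number is n² with n = 29.
29² = 841.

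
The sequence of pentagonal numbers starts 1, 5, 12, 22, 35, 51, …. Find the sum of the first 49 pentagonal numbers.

60025

Σ i(3i−1)/2 = (3Σi² − Σi) / 2 over i = 1..49.
Σi = 1225 and Σi² = 40425.
(3·40425 − 1·1225) / 2 = 120050/2 = 60025.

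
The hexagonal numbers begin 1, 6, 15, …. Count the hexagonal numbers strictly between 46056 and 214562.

175

The n-th hexagonal number is n(2n−1).
Smallest index with value > 46056: n = 153 (giving 46665).
Largest index with value < 214562: n = 327 (giving 213531).
Indices 153 through 327: 175 terms.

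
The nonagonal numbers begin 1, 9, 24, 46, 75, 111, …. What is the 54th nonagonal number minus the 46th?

2780

54·(7·54 − 5)/2 = 10071 and 46·(7·46 − 5)/2 = 7291.
Difference: 10071 − 7291 = 2780.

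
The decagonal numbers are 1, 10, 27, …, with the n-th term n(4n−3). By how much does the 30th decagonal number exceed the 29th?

233

Consecutive decagonal numbers differ by 8n − 7: here 8·30 − 7 = 233.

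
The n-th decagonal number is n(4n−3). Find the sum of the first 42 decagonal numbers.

Σ i(4i−3) = 4Σi² − 3Σi over i = 1..42.
Σi = 903 and Σi² = 25585.
4·25585 − 3·903 = 99631.

99631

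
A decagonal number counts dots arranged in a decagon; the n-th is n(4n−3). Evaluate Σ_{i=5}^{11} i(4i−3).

1736

Σ i(4i−3) = 4Σi² − 3Σi over i = 5..11.
Σi = 66 − 10 = 56 and Σi² = 506 − 30 = 476.
4·476 − 3·56 = 1736.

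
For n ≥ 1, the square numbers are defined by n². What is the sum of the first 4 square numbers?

Σ_{i=1}^{4} i² = 4·5·9/6 = 30.

30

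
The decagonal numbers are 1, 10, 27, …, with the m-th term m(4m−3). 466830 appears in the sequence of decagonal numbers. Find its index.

Set n(4n−3) = 466830, giving 4n² − 3n − 466830 = 0.
The discriminant is 9 + 16·466830 = 7469289, and √7469289 = 2733.
So n = (3 + 2733) / 8 = 2736/8 = 342.

342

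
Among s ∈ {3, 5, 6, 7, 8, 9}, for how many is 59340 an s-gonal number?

1

s = 3: P(3, 344) = 59340. ✓
s = 5: P(5, 199) = 59302 and P(5, 200) = 59900; 59340 is not s-gonal.
s = 6: P(6, 172) = 58996 and P(6, 173) = 59685; 59340 is not s-gonal.
s = 7: P(7, 154) = 59059 and P(7, 155) = 59830; 59340 is not s-gonal.
s = 8: P(8, 140) = 58520 and P(8, 141) = 59361; 59340 is not s-gonal.
s = 9: P(9, 130) = 58825 and P(9, 131) = 59736; 59340 is not s-gonal.
Hits: s ∈ {3} → 1.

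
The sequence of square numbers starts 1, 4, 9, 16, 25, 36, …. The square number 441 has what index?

21

We need n² = 441, so n = √441 = 21.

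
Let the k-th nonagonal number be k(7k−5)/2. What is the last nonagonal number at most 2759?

2674

Solve n(7n−5)/2 ≤ 2759 for integer n.
n = 28 gives 2674 ≤ 2759, while n = 29 gives 2871 > 2759; so the answer is 2674.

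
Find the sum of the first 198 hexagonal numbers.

5194497

Σ i(2i−1) = 2Σi² − Σi over i = 1..198.
Σi = 19701 and Σi² = 2607099.
2·2607099 − 1·19701 = 5194497.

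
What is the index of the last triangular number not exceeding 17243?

185

Solve n(n+1)/2 ≤ 17243 for integer n.
n = 185 gives 17205 ≤ 17243, while n = 186 gives 17391 > 17243; so the answer is index 185.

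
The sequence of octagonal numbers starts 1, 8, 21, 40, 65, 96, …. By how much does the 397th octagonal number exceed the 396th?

2377

Consecutive octagonal numbers differ by 6n − 5: here 6·397 − 5 = 2377.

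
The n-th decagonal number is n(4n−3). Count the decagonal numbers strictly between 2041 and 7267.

The n-th decagonal number is n(4n−3).
Smallest index with value > 2041: n = 23 (giving 2047).
Largest index with value < 7267: n = 42 (giving 6930).
Indices 23 through 42: 20 terms.

20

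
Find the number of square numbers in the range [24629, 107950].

The n-th square number is n².
Smallest index with value ≥ 24629: n = 157 (giving 24649).
Largest index with value ≤ 107950: n = 328 (giving 107584).
Indices 157 through 328: 172 terms.

172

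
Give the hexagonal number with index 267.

142311

The 267th hexagonal number is n(2n−1) with n = 267.
267·(2·267 − 1) = 267·533 = 142311.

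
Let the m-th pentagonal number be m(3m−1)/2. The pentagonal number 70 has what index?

7

Set n(3n−1)/2 = 70, giving 3n² − n − 140 = 0.
The discriminant is 1 + 24·70 = 1681, and √1681 = 41.
So n = (1 + 41) / 6 = 42/6 = 7.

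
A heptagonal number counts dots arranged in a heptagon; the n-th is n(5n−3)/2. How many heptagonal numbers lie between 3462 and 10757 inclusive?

28

The n-th heptagonal number is n(5n−3)/2.
Smallest index with value ≥ 3462: n = 38 (giving 3553).
Largest index with value ≤ 10757: n = 65 (giving 10465).
Indices 38 through 65: 28 terms.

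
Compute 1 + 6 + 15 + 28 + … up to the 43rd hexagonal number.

Σ i(2i−1) = 2Σi² − Σi over i = 1..43.
Σi = 946 and Σi² = 27434.
2·27434 − 1·946 = 53922.

53922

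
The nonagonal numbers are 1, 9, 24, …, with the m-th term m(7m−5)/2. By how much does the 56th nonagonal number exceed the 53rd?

56·(7·56 − 5)/2 = 10836 and 53·(7·53 − 5)/2 = 9699.
Difference: 10836 − 9699 = 1137.

1137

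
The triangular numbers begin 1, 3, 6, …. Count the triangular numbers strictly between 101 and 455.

16

The n-th triangular number is n(n+1)/2.
Smallest index with value > 101: n = 14 (giving 105).
Largest index with value < 455: n = 29 (giving 435).
Indices 14 through 29: 16 terms.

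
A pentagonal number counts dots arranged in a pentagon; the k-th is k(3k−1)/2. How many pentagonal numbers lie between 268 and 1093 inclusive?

The n-th pentagonal number is n(3n−1)/2.
Smallest index with value ≥ 268: n = 14 (giving 287).
Largest index with value ≤ 1093: n = 27 (giving 1080).
Indices 14 through 27: 14 terms.

14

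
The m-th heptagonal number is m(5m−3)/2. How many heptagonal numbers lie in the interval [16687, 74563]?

The n-th heptagonal number is n(5n−3)/2.
Smallest index with value ≥ 16687: n = 82 (giving 16687).
Largest index with value ≤ 74563: n = 173 (giving 74563).
Indices 82 through 173: 92 terms.

92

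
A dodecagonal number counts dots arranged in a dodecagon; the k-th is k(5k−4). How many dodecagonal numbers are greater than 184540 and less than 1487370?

353

The n-th dodecagonal number is n(5n−4).
Smallest index with value > 184540: n = 193 (giving 185473).
Largest index with value < 1487370: n = 545 (giving 1482945).
Indices 193 through 545: 353 terms.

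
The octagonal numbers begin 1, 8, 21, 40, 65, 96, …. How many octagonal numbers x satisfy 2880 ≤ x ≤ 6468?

The n-th octagonal number is n(3n−2).
Smallest index with value ≥ 2880: n = 32 (giving 3008).
Largest index with value ≤ 6468: n = 46 (giving 6256).
Indices 32 through 46: 15 terms.

15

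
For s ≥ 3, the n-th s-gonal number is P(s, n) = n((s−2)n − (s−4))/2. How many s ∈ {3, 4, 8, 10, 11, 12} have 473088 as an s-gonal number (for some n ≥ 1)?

1

s = 3: P(3, 972) = 472878 and P(3, 973) = 473851; 473088 is not s-gonal.
s = 4: P(4, 687) = 471969 and P(4, 688) = 473344; 473088 is not s-gonal.
s = 8: P(8, 397) = 472033 and P(8, 398) = 474416; 473088 is not s-gonal.
s = 10: P(10, 344) = 472312 and P(10, 345) = 475065; 473088 is not s-gonal.
s = 11: P(11, 324) = 471258 and P(11, 325) = 474175; 473088 is not s-gonal.
s = 12: P(12, 308) = 473088. ✓
Hits: s ∈ {12} → 1.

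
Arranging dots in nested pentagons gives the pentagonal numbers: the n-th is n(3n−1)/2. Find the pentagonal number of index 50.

The 50th pentagonal number is n(3n−1)/2 with n = 50.
50·(3·50 − 1)/2 = 50·149/2 = 3725.

3725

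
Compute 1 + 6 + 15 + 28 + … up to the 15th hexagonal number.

2360

Σ i(2i−1) = 2Σi² − Σi over i = 1..15.
Σi = 120 and Σi² = 1240.
2·1240 − 1·120 = 2360.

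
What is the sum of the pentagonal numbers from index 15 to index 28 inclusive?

9898

Σ i(3i−1)/2 = (3Σi² − Σi) / 2 over i = 15..28.
Σi = 406 − 105 = 301 and Σi² = 7714 − 1015 = 6699.
(3·6699 − 1·301) / 2 = 19796/2 = 9898.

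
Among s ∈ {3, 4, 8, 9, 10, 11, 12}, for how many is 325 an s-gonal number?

s = 3: P(3, 25) = 325. ✓
s = 4: P(4, 18) = 324 and P(4, 19) = 361; 325 is not s-gonal.
s = 8: P(8, 10) = 280 and P(8, 11) = 341; 325 is not s-gonal.
s = 9: P(9, 10) = 325. ✓
s = 10: P(10, 9) = 297 and P(10, 10) = 370; 325 is not s-gonal.
s = 11: P(11, 8) = 260 and P(11, 9) = 333; 325 is not s-gonal.
s = 12: P(12, 8) = 288 and P(12, 9) = 369; 325 is not s-gonal.
Hits: s ∈ {3, 9} → 2.

2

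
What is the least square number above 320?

Solve n² > 320 for integer n.
The largest n with value ≤ 320 is 17 (since 289 ≤ 320 < 324), so the first above is n = 18, value 324.

324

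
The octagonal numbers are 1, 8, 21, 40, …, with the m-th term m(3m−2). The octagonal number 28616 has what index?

Set n(3n−2) = 28616, giving 3n² − 2n − 28616 = 0.
The discriminant is 4 + 12·28616 = 343396, and √343396 = 586.
So n = (2 + 586) / 6 = 588/6 = 98.
Check: 98·(3·98 − 2) = 28616. ✓

98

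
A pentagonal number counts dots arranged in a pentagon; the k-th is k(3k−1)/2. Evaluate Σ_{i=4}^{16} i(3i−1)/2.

Σ i(3i−1)/2 = (3Σi² − Σi) / 2 over i = 4..16.
Σi = 136 − 6 = 130 and Σi² = 1496 − 14 = 1482.
(3·1482 − 1·130) / 2 = 4316/2 = 2158.

2158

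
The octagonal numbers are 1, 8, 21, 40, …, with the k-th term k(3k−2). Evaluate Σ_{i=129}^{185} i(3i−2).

4243365

Σ i(3i−2) = 3Σi² − 2Σi over i = 129..185.
Σi = 17205 − 8256 = 8949 and Σi² = 2127685 − 707264 = 1420421.
3·1420421 − 2·8949 = 4243365.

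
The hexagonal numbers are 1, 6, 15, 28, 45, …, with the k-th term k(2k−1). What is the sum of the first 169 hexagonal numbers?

Σ i(2i−1) = 2Σi² − Σi over i = 1..169.
Σi = 14365 and Σi² = 1623245.
2·1623245 − 1·14365 = 3232125.

3232125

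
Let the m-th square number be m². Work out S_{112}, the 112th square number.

The 112th square number is n² with n = 112.
112² = 12544.

12544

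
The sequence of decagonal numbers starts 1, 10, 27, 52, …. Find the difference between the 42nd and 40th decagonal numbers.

42·(4·42 − 3) = 6930 and 40·(4·40 − 3) = 6280.
Difference: 6930 − 6280 = 650.

650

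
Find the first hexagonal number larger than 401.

435

Solve n(2n−1) > 401 for integer n.
The largest n with value ≤ 401 is 14 (since 378 ≤ 401 < 435), so the first above is n = 15, value 435.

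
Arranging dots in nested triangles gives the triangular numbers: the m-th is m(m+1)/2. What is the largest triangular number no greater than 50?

45

Solve n(n+1)/2 ≤ 50 for integer n.
n = 9 gives 45 ≤ 50, while n = 10 gives 55 > 50; so the answer is 45.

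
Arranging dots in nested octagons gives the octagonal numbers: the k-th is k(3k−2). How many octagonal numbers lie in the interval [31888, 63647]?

The n-th octagonal number is n(3n−2).
Smallest index with value ≥ 31888: n = 104 (giving 32240).
Largest index with value ≤ 63647: n = 145 (giving 62785).
Indices 104 through 145: 42 terms.

42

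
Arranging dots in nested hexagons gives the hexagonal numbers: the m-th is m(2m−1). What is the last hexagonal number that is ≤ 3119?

Solve n(2n−1) ≤ 3119 for integer n.
n = 39 gives 3003 ≤ 3119, while n = 40 gives 3160 > 3119; so the answer is 3003.

3003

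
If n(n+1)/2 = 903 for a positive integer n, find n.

Set n(n+1)/2 = 903, giving n² + n − 1806 = 0.
The discriminant is 1 + 8·903 = 7225, and √7225 = 85.
So n = (-1 + 85) / 2 = 84/2 = 42.
Check: 42·43/2 = 903. ✓

42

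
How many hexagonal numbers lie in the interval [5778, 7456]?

8

The n-th hexagonal number is n(2n−1).
Smallest index with value ≥ 5778: n = 54 (giving 5778).
Largest index with value ≤ 7456: n = 61 (giving 7381).
Indices 54 through 61: 8 terms.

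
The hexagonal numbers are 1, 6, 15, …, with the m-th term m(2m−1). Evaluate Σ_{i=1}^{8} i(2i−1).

Σ i(2i−1) = 2Σi² − Σi over i = 1..8.
Σi = 36 and Σi² = 204.
2·204 − 1·36 = 372.

372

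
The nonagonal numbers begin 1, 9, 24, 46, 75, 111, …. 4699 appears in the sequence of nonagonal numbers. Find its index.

Set n(7n−5)/2 = 4699, giving 7n² − 5n − 9398 = 0.
The discriminant is 25 + 56·4699 = 263169, and √263169 = 513.
So n = (5 + 513) / 14 = 518/14 = 37.

37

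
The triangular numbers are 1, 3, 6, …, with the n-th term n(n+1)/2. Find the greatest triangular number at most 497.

496

Solve n(n+1)/2 ≤ 497 for integer n.
n = 31 gives 496 ≤ 497, while n = 32 gives 528 > 497; so the answer is 496.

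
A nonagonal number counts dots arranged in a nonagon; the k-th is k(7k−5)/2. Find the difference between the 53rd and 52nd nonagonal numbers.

365

Consecutive nonagonal numbers differ by 7n − 6: here 7·53 − 6 = 365.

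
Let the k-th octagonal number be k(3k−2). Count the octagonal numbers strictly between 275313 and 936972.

256

The n-th octagonal number is n(3n−2).
Smallest index with value > 275313: n = 304 (giving 276640).
Largest index with value < 936972: n = 559 (giving 936325).
Indices 304 through 559: 256 terms.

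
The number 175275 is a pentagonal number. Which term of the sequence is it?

342

Set n(3n−1)/2 = 175275, giving 3n² − n − 350550 = 0.
The discriminant is 1 + 24·175275 = 4206601, and √4206601 = 2051.
So n = (1 + 2051) / 6 = 2052/6 = 342.
Check: 342·(3·342 − 1)/2 = 175275. ✓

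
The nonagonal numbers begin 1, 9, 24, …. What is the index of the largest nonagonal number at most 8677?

Solve n(7n−5)/2 ≤ 8677 for integer n.
n = 50 gives 8625 ≤ 8677, while n = 51 gives 8976 > 8677; so the answer is index 50.

50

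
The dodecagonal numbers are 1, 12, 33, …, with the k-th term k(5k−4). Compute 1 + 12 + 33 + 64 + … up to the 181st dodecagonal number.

9899071

Σ i(5i−4) = 5Σi² − 4Σi over i = 1..181.
Σi = 16471 and Σi² = 1992991.
5·1992991 − 4·16471 = 9899071.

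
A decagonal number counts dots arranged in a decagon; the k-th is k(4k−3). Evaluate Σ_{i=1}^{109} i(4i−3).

1732555

Σ i(4i−3) = 4Σi² − 3Σi over i = 1..109.
Σi = 5995 and Σi² = 437635.
4·437635 − 3·5995 = 1732555.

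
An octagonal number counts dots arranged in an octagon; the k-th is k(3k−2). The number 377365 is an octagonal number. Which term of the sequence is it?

Set n(3n−2) = 377365, giving 3n² − 2n − 377365 = 0.
So n = (2 + 2128) / 6 = 2130/6 = 355.

355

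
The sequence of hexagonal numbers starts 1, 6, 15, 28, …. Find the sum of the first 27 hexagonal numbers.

13482

Σ i(2i−1) = 2Σi² − Σi over i = 1..27.
Σi = 378 and Σi² = 6930.
2·6930 − 1·378 = 13482.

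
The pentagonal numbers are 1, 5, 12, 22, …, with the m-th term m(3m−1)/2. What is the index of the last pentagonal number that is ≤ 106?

8

Solve n(3n−1)/2 ≤ 106 for integer n.
n = 8 gives 92 ≤ 106, while n = 9 gives 117 > 106; so the answer is index 8.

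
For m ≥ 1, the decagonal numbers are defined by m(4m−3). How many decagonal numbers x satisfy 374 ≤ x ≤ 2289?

14

The n-th decagonal number is n(4n−3).
Smallest index with value ≥ 374: n = 11 (giving 451).
Largest index with value ≤ 2289: n = 24 (giving 2232).
Indices 11 through 24: 14 terms.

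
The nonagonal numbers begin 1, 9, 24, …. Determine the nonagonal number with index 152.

The 152nd nonagonal number is n(7n−5)/2 with n = 152.
152·(7·152 − 5)/2 = 152·1059/2 = 80484.

80484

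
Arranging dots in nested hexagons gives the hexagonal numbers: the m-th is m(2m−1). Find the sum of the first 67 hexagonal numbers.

Σ i(2i−1) = 2Σi² − Σi over i = 1..67.
Σi = 2278 and Σi² = 102510.
2·102510 − 1·2278 = 202742.

202742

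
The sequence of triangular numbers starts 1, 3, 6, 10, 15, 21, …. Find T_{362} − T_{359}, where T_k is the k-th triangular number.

362·363/2 = 65703 and 359·360/2 = 64620.
Difference: 65703 − 64620 = 1083.

1083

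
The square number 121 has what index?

11

We need n² = 121, so n = √121 = 11.
Check: 11² = 121. ✓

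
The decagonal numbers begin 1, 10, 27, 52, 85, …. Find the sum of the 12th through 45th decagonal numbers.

120649

Σ i(4i−3) = 4Σi² − 3Σi over i = 12..45.
Σi = 1035 − 66 = 969 and Σi² = 31395 − 506 = 30889.
4·30889 − 3·969 = 120649.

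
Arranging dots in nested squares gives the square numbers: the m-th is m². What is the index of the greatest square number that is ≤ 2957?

54

Solve n² ≤ 2957 for integer n.
n = 54 gives 2916 ≤ 2957, while n = 55 gives 3025 > 2957; so the answer is index 54.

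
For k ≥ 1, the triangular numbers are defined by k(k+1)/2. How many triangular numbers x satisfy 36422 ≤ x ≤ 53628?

58

The n-th triangular number is n(n+1)/2.
Smallest index with value ≥ 36422: n = 270 (giving 36585).
Largest index with value ≤ 53628: n = 327 (giving 53628).
Indices 270 through 327: 58 terms.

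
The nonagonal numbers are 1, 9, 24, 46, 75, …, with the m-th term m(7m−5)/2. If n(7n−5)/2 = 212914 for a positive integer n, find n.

247

Set n(7n−5)/2 = 212914, giving 7n² − 5n − 425828 = 0.
The discriminant is 25 + 56·212914 = 11923209, and √11923209 = 3453.
So n = (5 + 3453) / 14 = 3458/14 = 247.
Check: 247·(7·247 − 5)/2 = 212914. ✓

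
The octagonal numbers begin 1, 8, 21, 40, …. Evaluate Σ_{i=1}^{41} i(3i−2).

69741

Σ i(3i−2) = 3Σi² − 2Σi over i = 1..41.
Σi = 861 and Σi² = 23821.
3·23821 − 2·861 = 69741.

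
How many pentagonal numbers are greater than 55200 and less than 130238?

The n-th pentagonal number is n(3n−1)/2.
Smallest index with value > 55200: n = 193 (giving 55777).
Largest index with value < 130238: n = 294 (giving 129507).
Indices 193 through 294: 102 terms.

102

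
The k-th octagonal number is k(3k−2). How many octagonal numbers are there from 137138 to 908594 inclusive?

336

The n-th octagonal number is n(3n−2).
Smallest index with value ≥ 137138: n = 215 (giving 138245).
Largest index with value ≤ 908594: n = 550 (giving 906400).
Indices 215 through 550: 336 terms.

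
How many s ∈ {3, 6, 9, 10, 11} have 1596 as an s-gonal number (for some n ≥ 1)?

1

s = 3: P(3, 56) = 1596. ✓
s = 6: P(6, 28) = 1540 and P(6, 29) = 1653; 1596 is not s-gonal.
s = 9: P(9, 21) = 1491 and P(9, 22) = 1639; 1596 is not s-gonal.
s = 10: P(10, 20) = 1540 and P(10, 21) = 1701; 1596 is not s-gonal.
s = 11: P(11, 19) = 1558 and P(11, 20) = 1730; 1596 is not s-gonal.
Hits: s ∈ {3} → 1.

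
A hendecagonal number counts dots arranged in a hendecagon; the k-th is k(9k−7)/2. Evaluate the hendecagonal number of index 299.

401258

The 299th hendecagonal number is n(9n−7)/2 with n = 299.
299·(9·299 − 7)/2 = 299·2684/2 = 299·1342 = 401258.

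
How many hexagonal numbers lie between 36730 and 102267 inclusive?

91

The n-th hexagonal number is n(2n−1).
Smallest index with value ≥ 36730: n = 136 (giving 36856).
Largest index with value ≤ 102267: n = 226 (giving 101926).
Indices 136 through 226: 91 terms.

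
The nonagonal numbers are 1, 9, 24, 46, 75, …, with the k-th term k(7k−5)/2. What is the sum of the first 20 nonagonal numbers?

Σ i(7i−5)/2 = (7Σi² − 5Σi) / 2 over i = 1..20.
Σi = 210 and Σi² = 2870.
(7·2870 − 5·210) / 2 = 19040/2 = 9520.

9520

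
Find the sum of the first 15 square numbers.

1240

Σ_{i=1}^{15} i² = 15·16·31/6 = 1240.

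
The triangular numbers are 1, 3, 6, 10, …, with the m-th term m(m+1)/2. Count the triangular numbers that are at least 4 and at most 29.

The n-th triangular number is n(n+1)/2.
Smallest index with value ≥ 4: n = 3 (giving 6).
Largest index with value ≤ 29: n = 7 (giving 28).
Indices 3 through 7: 5 terms.

5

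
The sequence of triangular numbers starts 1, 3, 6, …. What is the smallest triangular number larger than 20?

Solve n(n+1)/2 > 20 for integer n.
The largest n with value ≤ 20 is 5 (since 15 ≤ 20 < 21), so the first above is n = 6, value 21.

21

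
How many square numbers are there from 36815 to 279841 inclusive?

338

The n-th square number is n².
Smallest index with value ≥ 36815: n = 192 (giving 36864).
Largest index with value ≤ 279841: n = 529 (giving 279841).
Indices 192 through 529: 338 terms.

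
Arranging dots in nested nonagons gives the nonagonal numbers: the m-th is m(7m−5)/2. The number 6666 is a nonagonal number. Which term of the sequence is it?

Set n(7n−5)/2 = 6666, giving 7n² − 5n − 13332 = 0.
The discriminant is 25 + 56·6666 = 373321, and √373321 = 611.
So n = (5 + 611) / 14 = 616/14 = 44.

44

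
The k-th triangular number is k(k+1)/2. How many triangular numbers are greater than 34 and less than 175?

The n-th triangular number is n(n+1)/2.
Smallest index with value > 34: n = 8 (giving 36).
Largest index with value < 175: n = 18 (giving 171).
Indices 8 through 18: 11 terms.

11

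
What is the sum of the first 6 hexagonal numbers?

161

Σ i(2i−1) = 2Σi² − Σi over i = 1..6.
Σi = 21 and Σi² = 91.
2·91 − 1·21 = 161.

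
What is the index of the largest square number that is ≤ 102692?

Solve n² ≤ 102692 for integer n.
n = 320 gives 102400 ≤ 102692, while n = 321 gives 103041 > 102692; so the answer is index 320.

320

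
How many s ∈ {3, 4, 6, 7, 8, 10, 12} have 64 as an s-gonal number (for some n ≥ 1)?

s = 3: P(3, 10) = 55 and P(3, 11) = 66; 64 is not s-gonal.
s = 4: P(4, 8) = 64. ✓
s = 6: P(6, 5) = 45 and P(6, 6) = 66; 64 is not s-gonal.
s = 7: P(7, 5) = 55 and P(7, 6) = 81; 64 is not s-gonal.
s = 8: P(8, 4) = 40 and P(8, 5) = 65; 64 is not s-gonal.
s = 10: P(10, 4) = 52 and P(10, 5) = 85; 64 is not s-gonal.
s = 12: P(12, 4) = 64. ✓
Hits: s ∈ {4, 12} → 2.

2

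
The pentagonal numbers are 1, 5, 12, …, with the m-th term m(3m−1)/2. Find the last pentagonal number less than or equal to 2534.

2501

Solve n(3n−1)/2 ≤ 2534 for integer n.
n = 41 gives 2501 ≤ 2534, while n = 42 gives 2625 > 2534; so the answer is 2501.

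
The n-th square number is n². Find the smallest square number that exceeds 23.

Solve n² > 23 for integer n.
The largest n with value ≤ 23 is 4 (since 16 ≤ 23 < 25), so the first above is n = 5, value 25.

25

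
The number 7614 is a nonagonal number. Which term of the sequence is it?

47

Set n(7n−5)/2 = 7614, giving 7n² − 5n − 15228 = 0.
The discriminant is 25 + 56·7614 = 426409, and √426409 = 653.
So n = (5 + 653) / 14 = 658/14 = 47.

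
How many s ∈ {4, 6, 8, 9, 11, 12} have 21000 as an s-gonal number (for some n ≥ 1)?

s = 4: P(4, 144) = 20736 and P(4, 145) = 21025; 21000 is not s-gonal.
s = 6: P(6, 102) = 20706 and P(6, 103) = 21115; 21000 is not s-gonal.
s = 8: P(8, 84) = 21000. ✓
s = 9: P(9, 77) = 20559 and P(9, 78) = 21099; 21000 is not s-gonal.
s = 11: P(11, 68) = 20570 and P(11, 69) = 21183; 21000 is not s-gonal.
s = 12: P(12, 65) = 20865 and P(12, 66) = 21516; 21000 is not s-gonal.
Hits: s ∈ {8} → 1.

1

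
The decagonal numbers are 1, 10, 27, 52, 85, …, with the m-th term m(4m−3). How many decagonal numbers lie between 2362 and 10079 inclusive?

The n-th decagonal number is n(4n−3).
Smallest index with value ≥ 2362: n = 25 (giving 2425).
Largest index with value ≤ 10079: n = 50 (giving 9850).
Indices 25 through 50: 26 terms.

26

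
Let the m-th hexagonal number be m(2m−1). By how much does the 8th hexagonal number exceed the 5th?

8·(2·8 − 1) = 120 and 5·(2·5 − 1) = 45.
Difference: 120 − 45 = 75.

75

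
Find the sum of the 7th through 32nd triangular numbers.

5928

Σ i(i+1)/2 = (Σi² + Σi) / 2 over i = 7..32.
Σi = 528 − 21 = 507 and Σi² = 11440 − 91 = 11349.
(1·11349 + 1·507) / 2 = 11856/2 = 5928.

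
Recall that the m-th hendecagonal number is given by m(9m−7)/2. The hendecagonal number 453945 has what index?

318

Set n(9n−7)/2 = 453945, giving 9n² − 7n − 907890 = 0.
So n = (7 + 5717) / 18 = 5724/18 = 318.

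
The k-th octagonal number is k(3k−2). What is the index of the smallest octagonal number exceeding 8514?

54

Solve n(3n−2) > 8514 for integer n.
The largest n with value ≤ 8514 is 53 (since 8321 ≤ 8514 < 8640), so the first above is n = 54, value 8640.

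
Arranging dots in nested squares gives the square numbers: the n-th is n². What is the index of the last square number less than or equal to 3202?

Solve n² ≤ 3202 for integer n.
n = 56 gives 3136 ≤ 3202, while n = 57 gives 3249 > 3202; so the answer is index 56.

56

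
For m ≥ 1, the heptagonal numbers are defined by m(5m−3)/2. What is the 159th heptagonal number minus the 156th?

2358

159·(5·159 − 3)/2 = 62964 and 156·(5·156 − 3)/2 = 60606.
Difference: 62964 − 60606 = 2358.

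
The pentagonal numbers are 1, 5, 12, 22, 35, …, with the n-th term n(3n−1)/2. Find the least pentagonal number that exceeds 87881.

88452

Solve n(3n−1)/2 > 87881 for integer n.
The largest n with value ≤ 87881 is 242 (since 87725 ≤ 87881 < 88452), so the first above is n = 243, value 88452.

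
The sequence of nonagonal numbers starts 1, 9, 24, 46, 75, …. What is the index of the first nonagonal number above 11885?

59

Solve n(7n−5)/2 > 11885 for integer n.
The largest n with value ≤ 11885 is 58 (since 11629 ≤ 11885 < 12036), so the first above is n = 59, value 12036.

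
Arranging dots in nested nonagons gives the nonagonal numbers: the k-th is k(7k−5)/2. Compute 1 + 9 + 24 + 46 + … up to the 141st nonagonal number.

3280271

Σ i(7i−5)/2 = (7Σi² − 5Σi) / 2 over i = 1..141.
Σi = 10011 and Σi² = 944371.
(7·944371 − 5·10011) / 2 = 6560542/2 = 3280271.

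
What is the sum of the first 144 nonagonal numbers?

Σ i(7i−5)/2 = (7Σi² − 5Σi) / 2 over i = 1..144.
Σi = 10440 and Σi² = 1005720.
(7·1005720 − 5·10440) / 2 = 6987840/2 = 3493920.

3493920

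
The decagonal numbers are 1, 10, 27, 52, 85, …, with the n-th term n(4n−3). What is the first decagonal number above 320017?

321772

Solve n(4n−3) > 320017 for integer n.
The largest n with value ≤ 320017 is 283 (since 319507 ≤ 320017 < 321772), so the first above is n = 284, value 321772.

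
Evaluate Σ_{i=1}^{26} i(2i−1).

12051

Σ i(2i−1) = 2Σi² − Σi over i = 1..26.
Σi = 351 and Σi² = 6201.
2·6201 − 1·351 = 12051.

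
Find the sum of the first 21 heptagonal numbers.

7931

Σ i(5i−3)/2 = (5Σi² − 3Σi) / 2 over i = 1..21.
Σi = 231 and Σi² = 3311.
(5·3311 − 3·231) / 2 = 15862/2 = 7931.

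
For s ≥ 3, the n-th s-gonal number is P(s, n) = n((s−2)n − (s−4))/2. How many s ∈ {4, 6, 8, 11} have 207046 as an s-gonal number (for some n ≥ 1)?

1

s = 4: P(4, 455) = 207025 and P(4, 456) = 207936; 207046 is not s-gonal.
s = 6: P(6, 322) = 207046. ✓
s = 8: P(8, 263) = 206981 and P(8, 264) = 208560; 207046 is not s-gonal.
s = 11: P(11, 214) = 205333 and P(11, 215) = 207260; 207046 is not s-gonal.
Hits: s ∈ {6} → 1.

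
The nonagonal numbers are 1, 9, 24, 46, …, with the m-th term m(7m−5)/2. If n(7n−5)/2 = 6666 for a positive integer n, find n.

Set n(7n−5)/2 = 6666, giving 7n² − 5n − 13332 = 0.
So n = (5 + 611) / 14 = 616/14 = 44.
Check: 44·(7·44 − 5)/2 = 6666. ✓

44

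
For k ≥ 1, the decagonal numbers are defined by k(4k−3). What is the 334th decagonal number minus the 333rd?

2665

Consecutive decagonal numbers differ by 8n − 7: here 8·334 − 7 = 2665.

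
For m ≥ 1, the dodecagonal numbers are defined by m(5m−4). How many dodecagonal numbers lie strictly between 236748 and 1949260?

The n-th dodecagonal number is n(5n−4).
Smallest index with value > 236748: n = 219 (giving 238929).
Largest index with value < 1949260: n = 624 (giving 1944384).
Indices 219 through 624: 406 terms.

406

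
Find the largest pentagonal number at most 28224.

Solve n(3n−1)/2 ≤ 28224 for integer n.
n = 137 gives 28085 ≤ 28224, while n = 138 gives 28497 > 28224; so the answer is 28085.

28085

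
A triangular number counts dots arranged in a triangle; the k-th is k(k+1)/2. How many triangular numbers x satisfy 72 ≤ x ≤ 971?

The n-th triangular number is n(n+1)/2.
Smallest index with value ≥ 72: n = 12 (giving 78).
Largest index with value ≤ 971: n = 43 (giving 946).
Indices 12 through 43: 32 terms.

32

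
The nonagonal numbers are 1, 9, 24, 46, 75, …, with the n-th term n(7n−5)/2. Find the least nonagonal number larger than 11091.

Solve n(7n−5)/2 > 11091 for integer n.
The largest n with value ≤ 11091 is 56 (since 10836 ≤ 11091 < 11229), so the first above is n = 57, value 11229.

11229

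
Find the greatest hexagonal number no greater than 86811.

Solve n(2n−1) ≤ 86811 for integer n.
n = 208 gives 86320 ≤ 86811, while n = 209 gives 87153 > 86811; so the answer is 86320.

86320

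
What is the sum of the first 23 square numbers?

Σ_{i=1}^{23} i² = 23·24·47/6 = 4324.

4324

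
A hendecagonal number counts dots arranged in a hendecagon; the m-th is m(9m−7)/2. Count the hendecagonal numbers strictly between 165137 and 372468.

The n-th hendecagonal number is n(9n−7)/2.
Smallest index with value > 165137: n = 192 (giving 165216).
Largest index with value < 372468: n = 288 (giving 372240).
Indices 192 through 288: 97 terms.

97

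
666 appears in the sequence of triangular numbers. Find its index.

Set n(n+1)/2 = 666, giving n² + n − 1332 = 0.
So n = (-1 + 73) / 2 = 72/2 = 36.

36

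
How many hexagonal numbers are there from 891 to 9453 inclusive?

The n-th hexagonal number is n(2n−1).
Smallest index with value ≥ 891: n = 22 (giving 946).
Largest index with value ≤ 9453: n = 69 (giving 9453).
Indices 22 through 69: 48 terms.

48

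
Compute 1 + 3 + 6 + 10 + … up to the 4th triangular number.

Σ i(i+1)/2 = (Σi² + Σi) / 2 over i = 1..4.
Σi = 10 and Σi² = 30.
(1·30 + 1·10) / 2 = 40/2 = 20.

20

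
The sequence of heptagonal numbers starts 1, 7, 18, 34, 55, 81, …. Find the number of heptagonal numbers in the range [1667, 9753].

36

The n-th heptagonal number is n(5n−3)/2.
Smallest index with value ≥ 1667: n = 27 (giving 1782).
Largest index with value ≤ 9753: n = 62 (giving 9517).
Indices 27 through 62: 36 terms.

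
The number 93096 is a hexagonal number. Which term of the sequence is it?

Set n(2n−1) = 93096, giving 2n² − n − 93096 = 0.
So n = (1 + 863) / 4 = 864/4 = 216.
Check: 216·(2·216 − 1) = 93096. ✓

216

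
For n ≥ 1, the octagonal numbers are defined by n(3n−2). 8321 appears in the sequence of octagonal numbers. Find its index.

Set n(3n−2) = 8321, giving 3n² − 2n − 8321 = 0.
The discriminant is 4 + 12·8321 = 99856, and √99856 = 316.
So n = (2 + 316) / 6 = 318/6 = 53.
Check: 53·(3·53 − 2) = 8321. ✓

53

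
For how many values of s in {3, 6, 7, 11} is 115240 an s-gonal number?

s = 3: P(3, 479) = 114960 and P(3, 480) = 115440; 115240 is not s-gonal.
s = 6: P(6, 240) = 114960 and P(6, 241) = 115921; 115240 is not s-gonal.
s = 7: P(7, 215) = 115240. ✓
s = 11: P(11, 160) = 114640 and P(11, 161) = 116081; 115240 is not s-gonal.
Hits: s ∈ {7} → 1.

1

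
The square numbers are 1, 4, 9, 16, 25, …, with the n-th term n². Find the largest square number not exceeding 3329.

Solve n² ≤ 3329 for integer n.
n = 57 gives 3249 ≤ 3329, while n = 58 gives 3364 > 3329; so the answer is 3249.

3249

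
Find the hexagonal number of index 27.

1431

The 27th hexagonal number is n(2n−1) with n = 27.
27·(2·27 − 1) = 27·53 = 1431.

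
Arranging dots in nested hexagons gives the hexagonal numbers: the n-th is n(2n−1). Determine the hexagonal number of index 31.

1891

The 31st hexagonal number is n(2n−1) with n = 31.
31·(2·31 − 1) = 31·61 = 1891.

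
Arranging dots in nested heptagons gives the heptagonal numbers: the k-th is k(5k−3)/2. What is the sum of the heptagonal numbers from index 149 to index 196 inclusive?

Σ i(5i−3)/2 = (5Σi² − 3Σi) / 2 over i = 149..196.
Σi = 19306 − 11026 = 8280 and Σi² = 2529086 − 1091574 = 1437512.
(5·1437512 − 3·8280) / 2 = 7162720/2 = 3581360.

3581360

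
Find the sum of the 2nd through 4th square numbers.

Σ_{i=2}^{4} i² = 30 − 1 = 29.

29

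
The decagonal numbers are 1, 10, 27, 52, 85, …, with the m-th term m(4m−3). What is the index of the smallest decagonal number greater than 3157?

Solve n(4n−3) > 3157 for integer n.
The largest n with value ≤ 3157 is 28 (since 3052 ≤ 3157 < 3277), so the first above is n = 29, value 3277.

29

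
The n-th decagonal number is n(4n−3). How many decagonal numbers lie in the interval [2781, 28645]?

59

The n-th decagonal number is n(4n−3).
Smallest index with value ≥ 2781: n = 27 (giving 2835).
Largest index with value ≤ 28645: n = 85 (giving 28645).
Indices 27 through 85: 59 terms.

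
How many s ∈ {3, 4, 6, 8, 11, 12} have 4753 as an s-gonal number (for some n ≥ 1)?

s = 3: P(3, 97) = 4753. ✓
s = 4: P(4, 68) = 4624 and P(4, 69) = 4761; 4753 is not s-gonal.
s = 6: P(6, 49) = 4753. ✓
s = 8: P(8, 40) = 4720 and P(8, 41) = 4961; 4753 is not s-gonal.
s = 11: P(11, 32) = 4496 and P(11, 33) = 4785; 4753 is not s-gonal.
s = 12: P(12, 31) = 4681 and P(12, 32) = 4992; 4753 is not s-gonal.
Hits: s ∈ {3, 6} → 2.

2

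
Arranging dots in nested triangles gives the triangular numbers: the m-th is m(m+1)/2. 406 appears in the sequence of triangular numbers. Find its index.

28

Set n(n+1)/2 = 406, giving n² + n − 812 = 0.
So n = (-1 + 57) / 2 = 56/2 = 28.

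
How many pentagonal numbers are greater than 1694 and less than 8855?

43

The n-th pentagonal number is n(3n−1)/2.
Smallest index with value > 1694: n = 34 (giving 1717).
Largest index with value < 8855: n = 76 (giving 8626).
Indices 34 through 76: 43 terms.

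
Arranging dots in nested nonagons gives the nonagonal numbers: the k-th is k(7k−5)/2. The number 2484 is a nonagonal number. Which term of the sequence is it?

Set n(7n−5)/2 = 2484, giving 7n² − 5n − 4968 = 0.
The discriminant is 25 + 56·2484 = 139129, and √139129 = 373.
So n = (5 + 373) / 14 = 378/14 = 27.

27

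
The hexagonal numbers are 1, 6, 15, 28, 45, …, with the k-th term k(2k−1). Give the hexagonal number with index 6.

66

The 6th hexagonal number is n(2n−1) with n = 6.
6·(2·6 − 1) = 6·11 = 66.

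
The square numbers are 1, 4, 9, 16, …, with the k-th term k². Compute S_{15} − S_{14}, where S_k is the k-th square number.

n² − (n−1)² = 2n − 1, so 15² − 14² = 2·15 − 1 = 29.

29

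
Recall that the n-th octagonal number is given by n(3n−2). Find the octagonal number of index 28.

The 28th octagonal number is n(3n−2) with n = 28.
28·(3·28 − 2) = 28·82 = 2296.

2296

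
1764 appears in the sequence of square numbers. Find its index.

We need n² = 1764, so n = √1764 = 42.
Check: 42² = 1764. ✓

42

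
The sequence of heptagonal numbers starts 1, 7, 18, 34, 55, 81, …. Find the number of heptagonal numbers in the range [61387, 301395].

The n-th heptagonal number is n(5n−3)/2.
Smallest index with value ≥ 61387: n = 157 (giving 61387).
Largest index with value ≤ 301395: n = 347 (giving 300502).
Indices 157 through 347: 191 terms.

191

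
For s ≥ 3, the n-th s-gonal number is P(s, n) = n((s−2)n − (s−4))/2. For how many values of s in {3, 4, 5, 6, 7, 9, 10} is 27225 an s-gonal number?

s = 3: P(3, 232) = 27028 and P(3, 233) = 27261; 27225 is not s-gonal.
s = 4: P(4, 165) = 27225. ✓
s = 5: P(5, 134) = 26867 and P(5, 135) = 27270; 27225 is not s-gonal.
s = 6: P(6, 116) = 26796 and P(6, 117) = 27261; 27225 is not s-gonal.
s = 7: P(7, 104) = 26884 and P(7, 105) = 27405; 27225 is not s-gonal.
s = 9: P(9, 88) = 26884 and P(9, 89) = 27501; 27225 is not s-gonal.
s = 10: P(10, 82) = 26650 and P(10, 83) = 27307; 27225 is not s-gonal.
Hits: s ∈ {4} → 1.

1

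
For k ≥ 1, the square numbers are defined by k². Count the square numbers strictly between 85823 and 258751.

The n-th square number is n².
Smallest index with value > 85823: n = 293 (giving 85849).
Largest index with value < 258751: n = 508 (giving 258064).
Indices 293 through 508: 216 terms.

216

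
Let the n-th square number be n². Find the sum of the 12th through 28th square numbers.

7208

Σ_{i=12}^{28} i² = 7714 − 506 = 7208.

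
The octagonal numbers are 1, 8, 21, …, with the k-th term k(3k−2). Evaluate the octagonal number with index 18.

936

18·(3·18 − 2) = 18·52 = 936.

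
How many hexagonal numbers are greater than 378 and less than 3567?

The n-th hexagonal number is n(2n−1).
Smallest index with value > 378: n = 15 (giving 435).
Largest index with value < 3567: n = 42 (giving 3486).
Indices 15 through 42: 28 terms.

28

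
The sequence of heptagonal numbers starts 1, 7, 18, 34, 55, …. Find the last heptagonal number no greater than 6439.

Solve n(5n−3)/2 ≤ 6439 for integer n.
n = 51 gives 6426 ≤ 6439, while n = 52 gives 6682 > 6439; so the answer is 6426.

6426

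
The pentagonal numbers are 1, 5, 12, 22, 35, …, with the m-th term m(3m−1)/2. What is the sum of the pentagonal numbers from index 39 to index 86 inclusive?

Σ i(3i−1)/2 = (3Σi² − Σi) / 2 over i = 39..86.
Σi = 3741 − 741 = 3000 and Σi² = 215731 − 19019 = 196712.
(3·196712 − 1·3000) / 2 = 587136/2 = 293568.

293568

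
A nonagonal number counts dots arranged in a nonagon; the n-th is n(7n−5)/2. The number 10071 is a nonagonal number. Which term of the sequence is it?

Set n(7n−5)/2 = 10071, giving 7n² − 5n − 20142 = 0.
The discriminant is 25 + 56·10071 = 564001, and √564001 = 751.
So n = (5 + 751) / 14 = 756/14 = 54.

54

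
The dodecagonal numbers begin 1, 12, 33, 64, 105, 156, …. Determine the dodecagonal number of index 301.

The 301st dodecagonal number is n(5n−4) with n = 301.
301·(5·301 − 4) = 301·1501 = 451801.

451801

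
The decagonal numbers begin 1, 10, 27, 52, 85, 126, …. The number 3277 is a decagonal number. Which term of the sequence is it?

Set n(4n−3) = 3277, giving 4n² − 3n − 3277 = 0.
The discriminant is 9 + 16·3277 = 52441, and √52441 = 229.
So n = (3 + 229) / 8 = 232/8 = 29.

29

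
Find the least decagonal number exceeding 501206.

Solve n(4n−3) > 501206 for integer n.
The largest n with value ≤ 501206 is 354 (since 500202 ≤ 501206 < 503035), so the first above is n = 355, value 503035.

503035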